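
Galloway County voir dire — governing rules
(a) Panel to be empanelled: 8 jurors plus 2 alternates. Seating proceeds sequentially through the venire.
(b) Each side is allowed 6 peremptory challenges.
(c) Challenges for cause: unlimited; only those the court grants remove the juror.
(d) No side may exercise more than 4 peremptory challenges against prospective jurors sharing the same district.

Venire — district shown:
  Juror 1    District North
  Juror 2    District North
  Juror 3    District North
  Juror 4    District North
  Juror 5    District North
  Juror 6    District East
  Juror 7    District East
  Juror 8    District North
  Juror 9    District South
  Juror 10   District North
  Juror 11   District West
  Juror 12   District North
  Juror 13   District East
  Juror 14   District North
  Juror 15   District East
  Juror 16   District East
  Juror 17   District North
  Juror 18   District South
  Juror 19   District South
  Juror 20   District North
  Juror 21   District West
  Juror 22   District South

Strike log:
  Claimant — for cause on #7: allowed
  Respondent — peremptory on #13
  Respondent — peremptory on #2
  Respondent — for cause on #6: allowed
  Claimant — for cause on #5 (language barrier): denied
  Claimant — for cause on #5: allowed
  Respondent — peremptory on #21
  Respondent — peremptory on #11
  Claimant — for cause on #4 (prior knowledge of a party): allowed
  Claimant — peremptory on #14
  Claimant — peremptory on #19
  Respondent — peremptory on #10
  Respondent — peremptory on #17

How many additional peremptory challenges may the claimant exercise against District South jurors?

3

Claimant peremptories so far: #14, #19 — 2 of 6 used, 4 left overall.
Against District South: #19 — 1 used; per-district cap 4 leaves 3.
Binding limit: min(4, 3) = 3.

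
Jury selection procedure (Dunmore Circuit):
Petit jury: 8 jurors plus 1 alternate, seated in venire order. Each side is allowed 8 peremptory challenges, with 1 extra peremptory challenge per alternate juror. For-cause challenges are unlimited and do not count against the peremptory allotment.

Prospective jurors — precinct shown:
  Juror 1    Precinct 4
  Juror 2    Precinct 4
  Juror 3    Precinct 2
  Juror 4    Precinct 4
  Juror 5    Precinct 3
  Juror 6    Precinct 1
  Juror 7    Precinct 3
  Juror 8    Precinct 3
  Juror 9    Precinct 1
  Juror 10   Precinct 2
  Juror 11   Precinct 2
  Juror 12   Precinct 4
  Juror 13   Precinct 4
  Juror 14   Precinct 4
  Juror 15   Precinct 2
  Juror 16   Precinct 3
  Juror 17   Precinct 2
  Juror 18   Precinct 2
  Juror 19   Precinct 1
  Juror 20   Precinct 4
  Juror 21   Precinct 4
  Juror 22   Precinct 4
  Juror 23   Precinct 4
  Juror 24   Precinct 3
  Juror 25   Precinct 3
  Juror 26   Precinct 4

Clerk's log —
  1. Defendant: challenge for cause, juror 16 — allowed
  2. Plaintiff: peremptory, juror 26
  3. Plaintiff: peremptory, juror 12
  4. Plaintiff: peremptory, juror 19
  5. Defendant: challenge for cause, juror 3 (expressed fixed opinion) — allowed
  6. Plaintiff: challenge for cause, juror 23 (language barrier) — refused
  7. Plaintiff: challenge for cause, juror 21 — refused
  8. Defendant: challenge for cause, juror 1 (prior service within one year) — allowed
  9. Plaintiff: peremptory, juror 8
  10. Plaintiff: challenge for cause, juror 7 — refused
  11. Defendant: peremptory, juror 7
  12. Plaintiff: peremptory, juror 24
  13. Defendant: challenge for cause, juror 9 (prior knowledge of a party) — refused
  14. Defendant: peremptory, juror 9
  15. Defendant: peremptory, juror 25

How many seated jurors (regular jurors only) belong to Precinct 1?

1

Removed: #1, #3, #7, #8, #9, #12, #16, #19, #24, #25, #26.
Seated jurors 1–8: #2, #4, #5, #6, #10, #11, #13, #14 (alternates #15 not counted).
Of those, in Precinct 1: #6 → 1.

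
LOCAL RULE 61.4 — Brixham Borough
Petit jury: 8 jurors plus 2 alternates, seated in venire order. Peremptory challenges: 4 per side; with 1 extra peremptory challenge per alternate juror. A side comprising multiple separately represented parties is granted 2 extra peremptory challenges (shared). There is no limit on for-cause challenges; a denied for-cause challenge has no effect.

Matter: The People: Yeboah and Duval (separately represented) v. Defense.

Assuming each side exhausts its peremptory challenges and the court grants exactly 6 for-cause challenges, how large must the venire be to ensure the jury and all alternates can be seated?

30

Seats to fill: 8 + 2 alternates = 10.
Peremptories — The People: 4 + 1×2 + 2 = 8; Defense: 4 + 1×2 = 6; total 14.
For-cause removals: 6.
Minimum venire: 10 + 14 + 6 = 30.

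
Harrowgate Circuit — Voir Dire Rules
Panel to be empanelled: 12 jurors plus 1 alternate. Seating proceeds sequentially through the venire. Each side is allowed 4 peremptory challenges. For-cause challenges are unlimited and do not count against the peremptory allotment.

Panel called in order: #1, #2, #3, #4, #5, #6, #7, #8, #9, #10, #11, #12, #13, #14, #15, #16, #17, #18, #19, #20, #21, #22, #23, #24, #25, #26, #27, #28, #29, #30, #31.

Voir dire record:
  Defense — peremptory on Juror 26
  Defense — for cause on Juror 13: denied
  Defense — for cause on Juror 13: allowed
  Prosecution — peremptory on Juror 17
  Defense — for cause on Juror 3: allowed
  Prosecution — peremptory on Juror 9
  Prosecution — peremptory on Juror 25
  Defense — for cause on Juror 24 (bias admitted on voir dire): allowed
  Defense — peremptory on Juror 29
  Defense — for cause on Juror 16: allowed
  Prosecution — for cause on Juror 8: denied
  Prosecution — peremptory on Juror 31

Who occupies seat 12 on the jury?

15

Removed: #3, #9, #13, #16, #17, #24, #25, #26, #29, #31. (#8 stays — for-cause denied.)
Filling seats in venire order through position 12: #1, #2, #4, #5, #6, #7, #8, #10, #11, #12, #14, #15.
So seat 12 is #15.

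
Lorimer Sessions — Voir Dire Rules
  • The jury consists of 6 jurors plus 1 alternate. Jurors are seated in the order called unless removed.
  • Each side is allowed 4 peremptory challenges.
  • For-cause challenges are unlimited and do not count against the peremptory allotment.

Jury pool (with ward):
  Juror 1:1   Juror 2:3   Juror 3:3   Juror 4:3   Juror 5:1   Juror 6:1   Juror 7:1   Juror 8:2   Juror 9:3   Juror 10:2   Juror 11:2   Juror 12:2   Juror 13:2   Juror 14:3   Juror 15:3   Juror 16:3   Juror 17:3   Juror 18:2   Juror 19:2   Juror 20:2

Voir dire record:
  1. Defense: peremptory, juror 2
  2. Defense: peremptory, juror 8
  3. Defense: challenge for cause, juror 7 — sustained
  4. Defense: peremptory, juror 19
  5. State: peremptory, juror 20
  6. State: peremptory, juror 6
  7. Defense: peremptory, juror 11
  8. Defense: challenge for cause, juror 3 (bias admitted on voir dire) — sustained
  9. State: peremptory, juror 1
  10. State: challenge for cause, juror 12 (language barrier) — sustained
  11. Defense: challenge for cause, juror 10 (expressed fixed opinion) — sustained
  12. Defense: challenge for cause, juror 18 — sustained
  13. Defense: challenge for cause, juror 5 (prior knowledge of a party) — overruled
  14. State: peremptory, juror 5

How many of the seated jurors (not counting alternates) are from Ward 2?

1

Removed: #1, #2, #3, #5, #6, #7, #8, #10, #11, #12, #18, #19, #20.
Seated jurors 1–6: #4, #9, #13, #14, #15, #16 (alternates #17 not counted).
Of those, in Ward 2: #13 → 1.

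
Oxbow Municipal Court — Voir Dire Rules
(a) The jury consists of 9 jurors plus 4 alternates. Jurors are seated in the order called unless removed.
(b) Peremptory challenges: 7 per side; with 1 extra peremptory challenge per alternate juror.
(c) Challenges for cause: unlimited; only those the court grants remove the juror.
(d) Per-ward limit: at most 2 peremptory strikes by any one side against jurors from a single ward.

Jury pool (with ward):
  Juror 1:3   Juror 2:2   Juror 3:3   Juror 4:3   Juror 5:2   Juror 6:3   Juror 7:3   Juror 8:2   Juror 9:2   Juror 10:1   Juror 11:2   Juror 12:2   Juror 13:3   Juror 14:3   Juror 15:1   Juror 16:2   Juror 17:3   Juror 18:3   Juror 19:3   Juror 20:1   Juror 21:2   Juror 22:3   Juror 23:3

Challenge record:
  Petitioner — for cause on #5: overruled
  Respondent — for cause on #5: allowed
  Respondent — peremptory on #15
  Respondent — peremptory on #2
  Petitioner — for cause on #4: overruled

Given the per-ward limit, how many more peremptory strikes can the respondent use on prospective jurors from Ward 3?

Respondent peremptories so far: #15, #2 — 2 of 11 used, 9 left overall.
Against Ward 3: none yet — per-ward cap 2 leaves 2.
Binding limit: min(9, 2) = 2.

2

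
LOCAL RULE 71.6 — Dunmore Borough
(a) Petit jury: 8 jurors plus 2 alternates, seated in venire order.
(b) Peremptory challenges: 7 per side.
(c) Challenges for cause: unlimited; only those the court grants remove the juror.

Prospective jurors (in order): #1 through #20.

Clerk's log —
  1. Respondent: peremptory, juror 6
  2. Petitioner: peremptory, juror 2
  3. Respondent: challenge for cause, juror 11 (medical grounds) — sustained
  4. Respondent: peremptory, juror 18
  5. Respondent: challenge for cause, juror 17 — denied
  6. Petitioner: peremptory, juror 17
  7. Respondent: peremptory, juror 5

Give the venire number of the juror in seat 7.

Removed: #2, #5, #6, #11, #17, #18.
Seating in order: seats 1–8 → #1, #3, #4, #7, #8, #9, #10, #12; alternates → #13, #14.
So seat 7 is #10.

10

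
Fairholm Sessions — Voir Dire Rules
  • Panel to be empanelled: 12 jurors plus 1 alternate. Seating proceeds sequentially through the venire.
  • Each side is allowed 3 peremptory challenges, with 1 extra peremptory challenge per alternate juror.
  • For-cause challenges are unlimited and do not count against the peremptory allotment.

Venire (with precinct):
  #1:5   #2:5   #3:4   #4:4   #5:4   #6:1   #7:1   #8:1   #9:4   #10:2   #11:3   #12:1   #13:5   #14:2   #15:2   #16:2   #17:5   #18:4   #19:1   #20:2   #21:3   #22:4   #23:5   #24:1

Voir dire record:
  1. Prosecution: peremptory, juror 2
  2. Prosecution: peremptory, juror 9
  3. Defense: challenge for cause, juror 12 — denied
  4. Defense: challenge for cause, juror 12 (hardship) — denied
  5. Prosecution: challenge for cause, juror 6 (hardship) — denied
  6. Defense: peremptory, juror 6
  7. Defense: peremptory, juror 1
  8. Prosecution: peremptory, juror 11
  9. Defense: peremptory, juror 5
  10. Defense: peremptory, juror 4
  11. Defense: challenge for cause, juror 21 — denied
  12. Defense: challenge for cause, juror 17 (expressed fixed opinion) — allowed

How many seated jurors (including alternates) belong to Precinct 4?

2

Removed: #1, #2, #4, #5, #6, #9, #11, #17.
Seated (13 incl. alternates): #3, #7, #8, #10, #12, #13, #14, #15, #16, #18, #19, #20, #21.
Of those, in Precinct 4: #3, #18 → 2.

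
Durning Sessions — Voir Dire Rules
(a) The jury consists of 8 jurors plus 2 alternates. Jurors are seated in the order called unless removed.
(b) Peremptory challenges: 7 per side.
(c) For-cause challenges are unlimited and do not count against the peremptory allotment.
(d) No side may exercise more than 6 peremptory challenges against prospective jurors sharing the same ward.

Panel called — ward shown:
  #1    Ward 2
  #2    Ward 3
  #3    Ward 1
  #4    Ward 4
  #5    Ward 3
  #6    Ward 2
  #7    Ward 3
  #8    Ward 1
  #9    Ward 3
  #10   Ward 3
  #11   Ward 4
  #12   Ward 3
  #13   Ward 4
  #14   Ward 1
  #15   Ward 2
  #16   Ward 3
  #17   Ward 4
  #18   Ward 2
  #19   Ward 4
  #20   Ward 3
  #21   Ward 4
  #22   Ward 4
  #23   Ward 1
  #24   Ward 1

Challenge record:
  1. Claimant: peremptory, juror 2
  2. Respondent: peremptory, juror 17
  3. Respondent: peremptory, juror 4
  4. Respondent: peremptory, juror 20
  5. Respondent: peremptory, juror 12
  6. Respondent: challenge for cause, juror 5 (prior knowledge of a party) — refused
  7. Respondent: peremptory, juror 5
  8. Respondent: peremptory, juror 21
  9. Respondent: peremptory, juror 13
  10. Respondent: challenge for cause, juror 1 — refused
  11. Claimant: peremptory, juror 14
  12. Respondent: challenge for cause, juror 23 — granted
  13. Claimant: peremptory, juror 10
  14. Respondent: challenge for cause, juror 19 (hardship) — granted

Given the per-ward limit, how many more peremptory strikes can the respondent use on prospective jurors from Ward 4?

Respondent peremptories so far: #17, #4, #20, #12, #5, #21, #13 — 7 of 7 used, 0 left overall.
Against Ward 4: #17, #4, #21, #13 — 4 used; per-ward cap 6 leaves 2.
Binding limit: min(0, 2) = 0.

0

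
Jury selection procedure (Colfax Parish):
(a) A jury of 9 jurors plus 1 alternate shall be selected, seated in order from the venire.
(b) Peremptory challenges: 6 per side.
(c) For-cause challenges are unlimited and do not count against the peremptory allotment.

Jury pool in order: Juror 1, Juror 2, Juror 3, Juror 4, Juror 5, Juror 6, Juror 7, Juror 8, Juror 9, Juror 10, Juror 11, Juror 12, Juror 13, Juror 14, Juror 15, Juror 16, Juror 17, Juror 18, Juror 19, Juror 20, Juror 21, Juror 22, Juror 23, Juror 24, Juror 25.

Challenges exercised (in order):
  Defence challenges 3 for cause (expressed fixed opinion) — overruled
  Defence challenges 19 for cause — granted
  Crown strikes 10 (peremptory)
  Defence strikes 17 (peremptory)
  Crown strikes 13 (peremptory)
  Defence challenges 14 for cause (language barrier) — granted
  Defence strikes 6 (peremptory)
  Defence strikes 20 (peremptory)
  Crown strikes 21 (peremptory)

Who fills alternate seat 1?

Removed: #6, #10, #13, #14, #17, #19, #20, #21. (#3 stays — for-cause denied.)
Filling seats in venire order through position 10: #1, #2, #3, #4, #5, #7, #8, #9, #11, #12.
So alternate 1 is #12.

12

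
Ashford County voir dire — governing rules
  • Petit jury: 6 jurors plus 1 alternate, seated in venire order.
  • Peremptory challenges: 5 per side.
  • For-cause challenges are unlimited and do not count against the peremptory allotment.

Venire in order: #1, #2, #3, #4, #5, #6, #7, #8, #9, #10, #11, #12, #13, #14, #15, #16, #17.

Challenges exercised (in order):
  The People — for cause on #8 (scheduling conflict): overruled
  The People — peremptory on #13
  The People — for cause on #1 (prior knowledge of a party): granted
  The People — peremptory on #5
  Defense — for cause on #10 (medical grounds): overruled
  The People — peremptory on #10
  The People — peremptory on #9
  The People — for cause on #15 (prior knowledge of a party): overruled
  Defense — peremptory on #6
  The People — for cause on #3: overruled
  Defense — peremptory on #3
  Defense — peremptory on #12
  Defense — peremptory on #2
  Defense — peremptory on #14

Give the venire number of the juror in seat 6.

16

Removed: #1, #2, #3, #5, #6, #9, #10, #12, #13, #14. (#8, #15 stay — for-cause denied.)
Seating in order: seats 1–6 → #4, #7, #8, #11, #15, #16; alternates → #17.
So seat 6 is #16.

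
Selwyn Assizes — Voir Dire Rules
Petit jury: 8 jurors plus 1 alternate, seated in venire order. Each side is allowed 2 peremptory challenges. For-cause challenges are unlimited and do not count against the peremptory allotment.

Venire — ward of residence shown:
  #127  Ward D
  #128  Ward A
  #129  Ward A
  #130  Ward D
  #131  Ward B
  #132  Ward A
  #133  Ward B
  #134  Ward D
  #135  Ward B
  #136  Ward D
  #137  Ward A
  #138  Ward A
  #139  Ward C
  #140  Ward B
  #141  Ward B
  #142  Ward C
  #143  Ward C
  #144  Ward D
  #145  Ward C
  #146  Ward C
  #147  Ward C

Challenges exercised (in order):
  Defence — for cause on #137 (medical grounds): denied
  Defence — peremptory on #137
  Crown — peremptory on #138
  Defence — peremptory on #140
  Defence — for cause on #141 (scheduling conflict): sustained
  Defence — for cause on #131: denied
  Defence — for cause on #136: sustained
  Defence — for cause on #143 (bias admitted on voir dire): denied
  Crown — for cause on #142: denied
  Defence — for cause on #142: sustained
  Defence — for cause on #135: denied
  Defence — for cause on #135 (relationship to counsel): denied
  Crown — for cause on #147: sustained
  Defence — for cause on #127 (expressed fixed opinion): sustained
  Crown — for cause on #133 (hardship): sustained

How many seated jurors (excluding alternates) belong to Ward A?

3

Removed: #127, #133, #136, #137, #138, #140, #141, #142, #147.
Seated jurors 1–8: #128, #129, #130, #131, #132, #134, #135, #139 (alternates #143 not counted).
Of those, in Ward A: #128, #129, #132 → 3.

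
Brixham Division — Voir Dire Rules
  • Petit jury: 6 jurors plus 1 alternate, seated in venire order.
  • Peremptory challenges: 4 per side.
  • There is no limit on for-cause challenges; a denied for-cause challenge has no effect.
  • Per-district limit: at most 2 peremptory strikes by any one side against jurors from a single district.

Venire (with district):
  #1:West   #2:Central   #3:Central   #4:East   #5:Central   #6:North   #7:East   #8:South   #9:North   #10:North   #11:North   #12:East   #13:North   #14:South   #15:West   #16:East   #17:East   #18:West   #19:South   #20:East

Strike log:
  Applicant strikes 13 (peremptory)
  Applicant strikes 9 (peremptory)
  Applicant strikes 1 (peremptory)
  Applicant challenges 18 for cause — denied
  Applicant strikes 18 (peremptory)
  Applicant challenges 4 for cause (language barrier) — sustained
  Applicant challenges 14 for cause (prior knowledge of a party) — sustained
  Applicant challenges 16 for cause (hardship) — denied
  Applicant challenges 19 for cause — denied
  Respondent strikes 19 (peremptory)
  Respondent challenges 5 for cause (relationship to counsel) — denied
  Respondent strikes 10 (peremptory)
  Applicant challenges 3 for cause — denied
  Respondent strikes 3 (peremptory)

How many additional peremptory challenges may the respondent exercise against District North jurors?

Respondent peremptories so far: #19, #10, #3 — 3 of 4 used, 1 left overall.
Against District North: #10 — 1 used; per-district cap 2 leaves 1.
Binding limit: min(1, 1) = 1.

1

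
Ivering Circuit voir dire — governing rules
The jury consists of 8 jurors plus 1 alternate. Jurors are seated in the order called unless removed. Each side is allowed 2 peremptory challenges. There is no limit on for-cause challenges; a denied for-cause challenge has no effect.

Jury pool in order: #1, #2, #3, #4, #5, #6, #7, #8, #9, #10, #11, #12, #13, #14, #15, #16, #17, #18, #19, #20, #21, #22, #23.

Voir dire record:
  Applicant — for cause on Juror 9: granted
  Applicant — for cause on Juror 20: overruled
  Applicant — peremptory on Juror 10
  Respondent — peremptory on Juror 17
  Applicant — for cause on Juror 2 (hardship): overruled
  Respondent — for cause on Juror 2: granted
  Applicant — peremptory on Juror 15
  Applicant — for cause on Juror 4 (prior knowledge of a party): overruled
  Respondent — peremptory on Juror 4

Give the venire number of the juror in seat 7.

11

Removed: #2, #4, #9, #10, #15, #17. (#20 stays — for-cause denied.)
Seating in order: seats 1–8 → #1, #3, #5, #6, #7, #8, #11, #12; alternates → #13.
So seat 7 is #11.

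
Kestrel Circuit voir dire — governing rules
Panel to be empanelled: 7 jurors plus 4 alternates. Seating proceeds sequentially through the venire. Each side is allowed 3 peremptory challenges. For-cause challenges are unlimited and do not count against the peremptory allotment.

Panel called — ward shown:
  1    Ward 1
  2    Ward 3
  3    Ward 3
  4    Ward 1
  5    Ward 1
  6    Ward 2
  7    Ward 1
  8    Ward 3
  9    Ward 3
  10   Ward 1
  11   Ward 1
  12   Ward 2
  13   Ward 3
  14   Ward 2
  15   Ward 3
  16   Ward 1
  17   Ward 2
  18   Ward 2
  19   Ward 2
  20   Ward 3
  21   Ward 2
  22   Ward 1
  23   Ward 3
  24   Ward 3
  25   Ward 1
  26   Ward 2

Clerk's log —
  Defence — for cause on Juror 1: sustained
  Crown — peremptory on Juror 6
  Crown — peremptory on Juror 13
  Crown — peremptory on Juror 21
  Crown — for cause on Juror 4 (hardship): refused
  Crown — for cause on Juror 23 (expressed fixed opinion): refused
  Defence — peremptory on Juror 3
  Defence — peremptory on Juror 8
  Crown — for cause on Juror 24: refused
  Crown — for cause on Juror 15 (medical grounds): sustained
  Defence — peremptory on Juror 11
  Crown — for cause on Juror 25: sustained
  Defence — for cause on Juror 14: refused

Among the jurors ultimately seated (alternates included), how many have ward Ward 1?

Removed: #1, #3, #6, #8, #11, #13, #15, #21, #25.
Seated (11 incl. alternates): #2, #4, #5, #7, #9, #10, #12, #14, #16, #17, #18.
Of those, in Ward 1: #4, #5, #7, #10, #16 → 5.

5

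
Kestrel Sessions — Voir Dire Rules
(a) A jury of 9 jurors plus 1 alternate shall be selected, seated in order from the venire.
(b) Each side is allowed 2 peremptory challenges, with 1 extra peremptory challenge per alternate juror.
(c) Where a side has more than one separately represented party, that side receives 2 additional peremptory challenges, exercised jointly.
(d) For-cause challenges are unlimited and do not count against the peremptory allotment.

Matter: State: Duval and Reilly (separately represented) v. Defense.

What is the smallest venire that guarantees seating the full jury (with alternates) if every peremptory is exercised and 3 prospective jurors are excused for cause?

21

Seats to fill: 9 + 1 alternates = 10.
Peremptories — State: 2 + 1×1 + 2 = 5; Defense: 2 + 1×1 = 3; total 8.
For-cause removals: 3.
Minimum venire: 10 + 8 + 3 = 21.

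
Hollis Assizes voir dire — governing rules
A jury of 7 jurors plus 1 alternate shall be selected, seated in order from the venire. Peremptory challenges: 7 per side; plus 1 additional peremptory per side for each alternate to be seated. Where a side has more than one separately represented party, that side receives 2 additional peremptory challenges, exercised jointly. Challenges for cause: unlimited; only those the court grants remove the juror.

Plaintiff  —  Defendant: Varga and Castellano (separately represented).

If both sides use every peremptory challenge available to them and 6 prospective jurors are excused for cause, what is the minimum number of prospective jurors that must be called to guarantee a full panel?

32

Seats to fill: 7 + 1 alternates = 8.
Peremptories — Plaintiff: 7 + 1×1 = 8; Defendant: 7 + 1×1 + 2 = 10; total 18.
For-cause removals: 6.
Minimum venire: 8 + 18 + 6 = 32.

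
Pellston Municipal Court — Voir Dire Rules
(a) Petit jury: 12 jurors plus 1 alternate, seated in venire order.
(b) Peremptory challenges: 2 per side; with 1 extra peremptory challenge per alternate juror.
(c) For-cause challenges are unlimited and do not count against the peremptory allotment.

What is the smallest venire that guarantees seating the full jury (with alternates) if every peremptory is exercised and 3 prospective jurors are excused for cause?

22

Seats to fill: 12 + 1 alternates = 13.
Peremptories: 2 + 1×1 = 3 per side × 2 sides = 6.
For-cause removals: 3.
Minimum venire: 13 + 6 + 3 = 22.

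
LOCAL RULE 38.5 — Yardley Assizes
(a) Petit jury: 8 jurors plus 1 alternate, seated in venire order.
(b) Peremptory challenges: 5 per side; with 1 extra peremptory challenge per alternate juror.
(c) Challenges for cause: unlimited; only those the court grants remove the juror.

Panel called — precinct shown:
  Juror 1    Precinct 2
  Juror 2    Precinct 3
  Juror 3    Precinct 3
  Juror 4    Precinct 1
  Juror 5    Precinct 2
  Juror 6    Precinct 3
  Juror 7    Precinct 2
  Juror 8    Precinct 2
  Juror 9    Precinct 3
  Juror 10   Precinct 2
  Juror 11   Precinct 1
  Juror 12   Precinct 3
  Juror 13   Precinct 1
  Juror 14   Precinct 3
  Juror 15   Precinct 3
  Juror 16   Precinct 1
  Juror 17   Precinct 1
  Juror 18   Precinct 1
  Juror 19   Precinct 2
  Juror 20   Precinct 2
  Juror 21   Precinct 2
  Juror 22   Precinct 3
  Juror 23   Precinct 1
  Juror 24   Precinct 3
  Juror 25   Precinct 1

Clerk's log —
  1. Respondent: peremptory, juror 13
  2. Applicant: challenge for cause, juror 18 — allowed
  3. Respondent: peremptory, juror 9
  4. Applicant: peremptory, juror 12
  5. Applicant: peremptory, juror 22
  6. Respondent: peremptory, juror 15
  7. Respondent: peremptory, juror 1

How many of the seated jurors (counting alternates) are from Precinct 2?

4

Removed: #1, #9, #12, #13, #15, #18, #22.
Seated (9 incl. alternates): #2, #3, #4, #5, #6, #7, #8, #10, #11.
Of those, in Precinct 2: #5, #7, #8, #10 → 4.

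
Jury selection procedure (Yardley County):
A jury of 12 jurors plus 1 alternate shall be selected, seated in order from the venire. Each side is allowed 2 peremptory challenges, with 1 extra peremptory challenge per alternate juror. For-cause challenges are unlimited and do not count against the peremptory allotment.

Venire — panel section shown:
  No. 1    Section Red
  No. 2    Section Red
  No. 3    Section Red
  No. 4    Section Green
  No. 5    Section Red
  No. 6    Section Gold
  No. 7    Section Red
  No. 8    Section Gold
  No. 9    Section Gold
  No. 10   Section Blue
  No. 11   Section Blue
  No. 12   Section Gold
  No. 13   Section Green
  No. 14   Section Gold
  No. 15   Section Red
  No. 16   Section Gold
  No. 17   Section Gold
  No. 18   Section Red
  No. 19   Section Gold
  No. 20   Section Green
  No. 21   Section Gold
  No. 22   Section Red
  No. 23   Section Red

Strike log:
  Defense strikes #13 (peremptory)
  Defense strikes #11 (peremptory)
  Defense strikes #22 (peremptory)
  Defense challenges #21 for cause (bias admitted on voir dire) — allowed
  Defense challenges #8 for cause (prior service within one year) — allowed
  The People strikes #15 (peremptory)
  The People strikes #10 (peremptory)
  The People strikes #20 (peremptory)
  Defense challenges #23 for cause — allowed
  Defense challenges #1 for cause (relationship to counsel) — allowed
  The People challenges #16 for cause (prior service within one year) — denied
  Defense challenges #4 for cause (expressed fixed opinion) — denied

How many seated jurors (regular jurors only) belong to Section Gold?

Removed: #1, #8, #10, #11, #13, #15, #20, #21, #22, #23.
Seated jurors 1–12: #2, #3, #4, #5, #6, #7, #9, #12, #14, #16, #17, #18 (alternates #19 not counted).
Of those, in Section Gold: #6, #9, #12, #14, #16, #17 → 6.

6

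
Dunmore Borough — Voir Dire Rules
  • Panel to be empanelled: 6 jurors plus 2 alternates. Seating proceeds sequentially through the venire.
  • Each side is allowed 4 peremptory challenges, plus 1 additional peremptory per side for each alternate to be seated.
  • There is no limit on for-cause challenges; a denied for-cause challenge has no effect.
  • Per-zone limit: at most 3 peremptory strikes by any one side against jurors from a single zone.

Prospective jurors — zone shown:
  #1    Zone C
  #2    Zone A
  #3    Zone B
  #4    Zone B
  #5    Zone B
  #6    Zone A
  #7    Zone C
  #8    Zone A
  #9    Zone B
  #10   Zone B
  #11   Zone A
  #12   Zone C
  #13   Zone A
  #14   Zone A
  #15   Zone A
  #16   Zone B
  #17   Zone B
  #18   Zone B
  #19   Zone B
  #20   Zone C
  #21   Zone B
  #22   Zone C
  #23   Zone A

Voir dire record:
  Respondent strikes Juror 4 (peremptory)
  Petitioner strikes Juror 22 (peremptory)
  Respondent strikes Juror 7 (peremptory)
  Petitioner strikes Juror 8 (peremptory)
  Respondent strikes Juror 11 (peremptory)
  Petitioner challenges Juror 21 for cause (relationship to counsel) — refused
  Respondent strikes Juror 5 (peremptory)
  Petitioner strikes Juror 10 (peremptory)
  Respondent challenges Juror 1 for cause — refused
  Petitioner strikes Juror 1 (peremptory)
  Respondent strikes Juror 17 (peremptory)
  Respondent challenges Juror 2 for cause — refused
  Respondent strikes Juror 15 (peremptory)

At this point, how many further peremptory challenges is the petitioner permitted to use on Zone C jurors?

Petitioner peremptories so far: #22, #8, #10, #1 — 4 of 6 used, 2 left overall.
Against Zone C: #22, #1 — 2 used; per-zone cap 3 leaves 1.
Binding limit: min(2, 1) = 1.

1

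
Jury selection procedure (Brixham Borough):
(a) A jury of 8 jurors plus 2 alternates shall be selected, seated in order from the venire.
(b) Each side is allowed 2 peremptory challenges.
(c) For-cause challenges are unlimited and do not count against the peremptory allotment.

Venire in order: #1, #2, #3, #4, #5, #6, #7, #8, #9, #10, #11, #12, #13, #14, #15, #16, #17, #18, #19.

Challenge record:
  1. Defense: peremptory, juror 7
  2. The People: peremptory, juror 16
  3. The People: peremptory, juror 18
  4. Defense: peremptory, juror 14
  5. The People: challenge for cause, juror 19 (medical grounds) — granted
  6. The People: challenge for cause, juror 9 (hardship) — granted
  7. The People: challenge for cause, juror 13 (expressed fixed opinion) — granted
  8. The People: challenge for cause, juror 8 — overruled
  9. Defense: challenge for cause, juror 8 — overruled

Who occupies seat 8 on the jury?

Removed: #7, #9, #13, #14, #16, #18, #19. (#8 stays — for-cause denied.)
Seating in order: seats 1–8 → #1, #2, #3, #4, #5, #6, #8, #10; alternates → #11, #12.
So seat 8 is #10.

10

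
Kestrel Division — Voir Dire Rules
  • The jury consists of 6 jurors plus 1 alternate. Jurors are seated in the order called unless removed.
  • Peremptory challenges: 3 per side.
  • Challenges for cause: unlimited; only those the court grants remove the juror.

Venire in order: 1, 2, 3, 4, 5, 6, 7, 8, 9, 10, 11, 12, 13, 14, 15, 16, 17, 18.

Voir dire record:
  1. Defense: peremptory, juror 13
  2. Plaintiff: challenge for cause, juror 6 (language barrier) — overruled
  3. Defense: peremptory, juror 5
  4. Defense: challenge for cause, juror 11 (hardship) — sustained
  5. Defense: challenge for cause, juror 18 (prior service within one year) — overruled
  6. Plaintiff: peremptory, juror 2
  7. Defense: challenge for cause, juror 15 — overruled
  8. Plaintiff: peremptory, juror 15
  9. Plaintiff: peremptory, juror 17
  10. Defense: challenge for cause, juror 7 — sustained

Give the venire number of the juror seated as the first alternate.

Removed: #2, #5, #7, #11, #13, #15, #17. (#6, #18 stay — for-cause denied.)
Seating in order: seats 1–6 → #1, #3, #4, #6, #8, #9; alternates → #10.
So alternate 1 is #10.

10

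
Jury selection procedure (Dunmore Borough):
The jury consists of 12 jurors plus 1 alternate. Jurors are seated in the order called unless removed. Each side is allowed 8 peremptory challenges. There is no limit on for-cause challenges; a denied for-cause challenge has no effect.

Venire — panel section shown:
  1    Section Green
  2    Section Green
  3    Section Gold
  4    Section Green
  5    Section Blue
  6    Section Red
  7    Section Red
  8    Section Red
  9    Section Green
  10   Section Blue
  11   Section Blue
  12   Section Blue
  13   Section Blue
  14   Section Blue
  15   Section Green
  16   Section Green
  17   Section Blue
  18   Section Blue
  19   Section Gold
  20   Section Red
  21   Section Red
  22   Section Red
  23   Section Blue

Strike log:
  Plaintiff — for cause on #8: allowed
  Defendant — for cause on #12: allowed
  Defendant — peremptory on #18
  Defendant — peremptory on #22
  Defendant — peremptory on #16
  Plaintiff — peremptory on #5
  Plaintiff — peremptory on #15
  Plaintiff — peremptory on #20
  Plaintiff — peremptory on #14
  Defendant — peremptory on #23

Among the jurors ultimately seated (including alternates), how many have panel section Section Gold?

2

Removed: #5, #8, #12, #14, #15, #16, #18, #20, #22, #23.
Seated (13 incl. alternates): #1, #2, #3, #4, #6, #7, #9, #10, #11, #13, #17, #19, #21.
Of those, in Section Gold: #3, #19 → 2.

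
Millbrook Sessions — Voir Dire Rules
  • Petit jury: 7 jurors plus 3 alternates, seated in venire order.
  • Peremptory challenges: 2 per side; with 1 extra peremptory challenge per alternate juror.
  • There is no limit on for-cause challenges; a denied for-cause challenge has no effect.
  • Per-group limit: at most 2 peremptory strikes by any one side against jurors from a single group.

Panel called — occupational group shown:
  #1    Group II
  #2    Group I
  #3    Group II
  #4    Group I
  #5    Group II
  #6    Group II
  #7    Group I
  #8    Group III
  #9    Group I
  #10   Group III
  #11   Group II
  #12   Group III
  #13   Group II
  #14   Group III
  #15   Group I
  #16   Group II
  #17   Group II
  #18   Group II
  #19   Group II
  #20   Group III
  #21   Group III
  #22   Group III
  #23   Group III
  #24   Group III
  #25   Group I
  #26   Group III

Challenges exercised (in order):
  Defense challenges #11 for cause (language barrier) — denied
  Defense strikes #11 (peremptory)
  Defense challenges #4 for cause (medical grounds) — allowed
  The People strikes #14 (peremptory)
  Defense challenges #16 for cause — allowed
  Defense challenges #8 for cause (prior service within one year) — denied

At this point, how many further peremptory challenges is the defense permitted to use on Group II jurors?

1

Defense peremptories so far: #11 — 1 of 5 used, 4 left overall.
Against Group II: #11 — 1 used; per-group cap 2 leaves 1.
Binding limit: min(4, 1) = 1.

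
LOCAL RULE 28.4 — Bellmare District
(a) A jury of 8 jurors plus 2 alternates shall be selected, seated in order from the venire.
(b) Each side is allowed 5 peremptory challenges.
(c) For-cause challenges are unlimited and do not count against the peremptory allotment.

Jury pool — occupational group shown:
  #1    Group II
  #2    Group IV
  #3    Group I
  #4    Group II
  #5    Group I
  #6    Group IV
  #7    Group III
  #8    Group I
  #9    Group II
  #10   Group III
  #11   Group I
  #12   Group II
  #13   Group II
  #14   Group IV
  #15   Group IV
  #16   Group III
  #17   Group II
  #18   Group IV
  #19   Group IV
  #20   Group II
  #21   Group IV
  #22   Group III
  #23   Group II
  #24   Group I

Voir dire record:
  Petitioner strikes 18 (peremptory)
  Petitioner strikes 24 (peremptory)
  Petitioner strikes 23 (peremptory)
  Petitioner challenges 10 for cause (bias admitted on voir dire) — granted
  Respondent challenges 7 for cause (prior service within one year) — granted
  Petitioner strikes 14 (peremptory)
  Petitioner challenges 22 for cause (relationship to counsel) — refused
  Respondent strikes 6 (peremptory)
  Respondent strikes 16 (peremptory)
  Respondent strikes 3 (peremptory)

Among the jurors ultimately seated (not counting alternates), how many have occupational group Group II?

Removed: #3, #6, #7, #10, #14, #16, #18, #23, #24.
Seated jurors 1–8: #1, #2, #4, #5, #8, #9, #11, #12 (alternates #13, #15 not counted).
Of those, in Group II: #1, #4, #9, #12 → 4.

4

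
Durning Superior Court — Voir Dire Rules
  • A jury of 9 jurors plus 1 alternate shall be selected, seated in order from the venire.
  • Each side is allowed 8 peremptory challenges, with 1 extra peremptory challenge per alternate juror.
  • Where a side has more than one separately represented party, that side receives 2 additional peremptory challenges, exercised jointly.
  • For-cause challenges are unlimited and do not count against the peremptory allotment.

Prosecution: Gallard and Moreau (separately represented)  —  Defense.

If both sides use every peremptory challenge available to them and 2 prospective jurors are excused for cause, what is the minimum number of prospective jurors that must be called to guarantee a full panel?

32

Seats to fill: 9 + 1 alternates = 10.
Peremptories — Prosecution: 8 + 1×1 + 2 = 11; Defense: 8 + 1×1 = 9; total 20.
For-cause removals: 2.
Minimum venire: 10 + 20 + 2 = 32.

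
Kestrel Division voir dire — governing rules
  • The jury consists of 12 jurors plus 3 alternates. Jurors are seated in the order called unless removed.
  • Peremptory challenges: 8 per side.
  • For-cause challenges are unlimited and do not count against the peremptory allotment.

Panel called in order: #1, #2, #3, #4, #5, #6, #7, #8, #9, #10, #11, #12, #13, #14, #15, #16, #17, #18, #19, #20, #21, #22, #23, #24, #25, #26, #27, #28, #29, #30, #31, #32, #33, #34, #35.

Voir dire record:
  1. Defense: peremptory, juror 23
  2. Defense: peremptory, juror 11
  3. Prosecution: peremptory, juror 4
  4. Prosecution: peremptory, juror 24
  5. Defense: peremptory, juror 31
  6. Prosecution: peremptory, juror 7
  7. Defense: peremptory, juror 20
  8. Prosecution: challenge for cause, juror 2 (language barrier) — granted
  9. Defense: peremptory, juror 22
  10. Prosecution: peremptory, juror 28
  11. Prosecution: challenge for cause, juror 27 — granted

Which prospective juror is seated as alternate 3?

19

Removed: #2, #4, #7, #11, #20, #22, #23, #24, #27, #28, #31.
Seating in order: seats 1–12 → #1, #3, #5, #6, #8, #9, #10, #12, #13, #14, #15, #16; alternates → #17, #18, #19.
So alternate 3 is #19.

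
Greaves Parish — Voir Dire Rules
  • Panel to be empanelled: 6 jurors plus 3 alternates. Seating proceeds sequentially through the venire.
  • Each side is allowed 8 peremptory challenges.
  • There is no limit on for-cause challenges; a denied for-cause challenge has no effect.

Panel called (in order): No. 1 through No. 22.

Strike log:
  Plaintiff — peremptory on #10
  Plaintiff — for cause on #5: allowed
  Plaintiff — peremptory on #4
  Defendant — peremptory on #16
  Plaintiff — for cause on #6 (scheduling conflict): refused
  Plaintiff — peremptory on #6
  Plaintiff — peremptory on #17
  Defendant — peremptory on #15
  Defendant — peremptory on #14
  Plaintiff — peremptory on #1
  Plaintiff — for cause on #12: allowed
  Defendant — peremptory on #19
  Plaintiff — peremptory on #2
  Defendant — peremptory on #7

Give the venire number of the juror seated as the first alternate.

20

Removed: #1, #2, #4, #5, #6, #7, #10, #12, #14, #15, #16, #17, #19.
Seating in order: seats 1–6 → #3, #8, #9, #11, #13, #18; alternates → #20, #21, #22.
So alternate 1 is #20.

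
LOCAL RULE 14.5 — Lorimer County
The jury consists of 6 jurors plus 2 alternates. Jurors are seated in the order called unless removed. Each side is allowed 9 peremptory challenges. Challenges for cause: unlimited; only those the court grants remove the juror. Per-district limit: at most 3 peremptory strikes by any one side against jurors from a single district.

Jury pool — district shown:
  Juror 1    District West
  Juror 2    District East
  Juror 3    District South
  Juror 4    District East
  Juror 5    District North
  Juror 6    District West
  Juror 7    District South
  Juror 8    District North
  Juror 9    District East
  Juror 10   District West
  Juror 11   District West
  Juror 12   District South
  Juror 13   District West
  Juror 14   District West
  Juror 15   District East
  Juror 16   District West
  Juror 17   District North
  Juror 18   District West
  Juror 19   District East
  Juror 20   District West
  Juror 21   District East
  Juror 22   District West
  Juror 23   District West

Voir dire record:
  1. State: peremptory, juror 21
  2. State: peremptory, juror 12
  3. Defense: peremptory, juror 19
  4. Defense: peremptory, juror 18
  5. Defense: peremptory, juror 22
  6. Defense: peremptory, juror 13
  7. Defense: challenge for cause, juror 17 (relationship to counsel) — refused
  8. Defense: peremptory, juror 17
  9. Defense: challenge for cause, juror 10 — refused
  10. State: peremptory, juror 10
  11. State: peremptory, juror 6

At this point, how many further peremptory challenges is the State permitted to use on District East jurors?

2

State peremptories so far: #21, #12, #10, #6 — 4 of 9 used, 5 left overall.
Against District East: #21 — 1 used; per-district cap 3 leaves 2.
Binding limit: min(5, 2) = 2.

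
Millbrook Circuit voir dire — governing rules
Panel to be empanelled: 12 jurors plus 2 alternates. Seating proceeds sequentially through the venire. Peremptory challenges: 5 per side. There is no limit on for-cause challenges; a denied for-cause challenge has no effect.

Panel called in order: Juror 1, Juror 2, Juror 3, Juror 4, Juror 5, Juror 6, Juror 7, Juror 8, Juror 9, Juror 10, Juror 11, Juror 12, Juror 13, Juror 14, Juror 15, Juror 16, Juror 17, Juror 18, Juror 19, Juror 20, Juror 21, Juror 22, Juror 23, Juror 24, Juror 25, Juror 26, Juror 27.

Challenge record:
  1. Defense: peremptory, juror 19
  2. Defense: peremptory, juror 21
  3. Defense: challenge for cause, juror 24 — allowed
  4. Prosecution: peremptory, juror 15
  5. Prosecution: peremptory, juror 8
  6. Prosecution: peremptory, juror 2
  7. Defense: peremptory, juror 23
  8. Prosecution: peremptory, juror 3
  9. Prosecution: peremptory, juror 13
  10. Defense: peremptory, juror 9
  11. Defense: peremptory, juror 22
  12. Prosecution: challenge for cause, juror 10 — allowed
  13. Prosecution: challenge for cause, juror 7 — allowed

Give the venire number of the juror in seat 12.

25

Removed: #2, #3, #7, #8, #9, #10, #13, #15, #19, #21, #22, #23, #24.
Seating in order: seats 1–12 → #1, #4, #5, #6, #11, #12, #14, #16, #17, #18, #20, #25; alternates → #26, #27.
So seat 12 is #25.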